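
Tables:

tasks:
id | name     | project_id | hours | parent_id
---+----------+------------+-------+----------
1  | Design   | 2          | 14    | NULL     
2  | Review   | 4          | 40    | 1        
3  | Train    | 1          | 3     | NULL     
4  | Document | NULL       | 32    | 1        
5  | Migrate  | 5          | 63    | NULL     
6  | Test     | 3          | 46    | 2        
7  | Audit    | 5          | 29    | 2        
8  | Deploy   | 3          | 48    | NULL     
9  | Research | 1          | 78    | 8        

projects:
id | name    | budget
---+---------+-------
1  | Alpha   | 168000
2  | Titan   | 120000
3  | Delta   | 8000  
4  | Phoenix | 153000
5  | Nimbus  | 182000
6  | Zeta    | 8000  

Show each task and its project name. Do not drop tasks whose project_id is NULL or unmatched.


LEFT JOIN keeps every row from tasks (the left table); where project_id has no match in projects, the project columns become NULL. Walk through each task:
  - task 1 (Design): project_id=2 -> matches Titan
  - task 2 (Review): project_id=4 -> matches Phoenix
  - task 3 (Train): project_id=1 -> matches Alpha
  - task 4 (Document): project_id=NULL, no match -> kept with NULL
  - task 5 (Migrate): project_id=5 -> matches Nimbus
  - task 6 (Test): project_id=3 -> matches Delta
  - task 7 (Audit): project_id=5 -> matches Nimbus
  - task 8 (Deploy): project_id=3 -> matches Delta
  - task 9 (Research): project_id=1 -> matches Alpha
All 9 rows appear; 1 has NULL project.

SQL:
SELECT a.name, b.name AS project
FROM tasks a
LEFT JOIN projects b ON a.project_id = b.id

Result:
name     | project
---------+--------
Design   | Titan  
Review   | Phoenix
Train    | Alpha  
Document | NULL   
Migrate  | Nimbus 
Test     | Delta  
Audit    | Nimbus 
Deploy   | Delta  
Research | Alpha  


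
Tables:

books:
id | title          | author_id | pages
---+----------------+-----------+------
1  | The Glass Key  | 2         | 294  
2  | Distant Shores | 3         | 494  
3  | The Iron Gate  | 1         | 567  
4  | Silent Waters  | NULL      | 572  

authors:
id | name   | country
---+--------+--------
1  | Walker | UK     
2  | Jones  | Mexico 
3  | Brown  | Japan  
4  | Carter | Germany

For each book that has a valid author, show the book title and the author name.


INNER JOIN keeps only books rows whose author_id matches an id in authors. Walk through each book:
  - book 1 (The Glass Key): author_id=2 -> matches Jones
  - book 2 (Distant Shores): author_id=3 -> matches Brown
  - book 3 (The Iron Gate): author_id=1 -> matches Walker
  - book 4 (Silent Waters): author_id=NULL, no match -> dropped
So 1 of 4 rows is dropped.

SQL:
SELECT a.title, b.name AS author
FROM books a
INNER JOIN authors b ON a.author_id = b.id

Result:
title          | author
---------------+-------
The Glass Key  | Jones 
Distant Shores | Brown 
The Iron Gate  | Walker


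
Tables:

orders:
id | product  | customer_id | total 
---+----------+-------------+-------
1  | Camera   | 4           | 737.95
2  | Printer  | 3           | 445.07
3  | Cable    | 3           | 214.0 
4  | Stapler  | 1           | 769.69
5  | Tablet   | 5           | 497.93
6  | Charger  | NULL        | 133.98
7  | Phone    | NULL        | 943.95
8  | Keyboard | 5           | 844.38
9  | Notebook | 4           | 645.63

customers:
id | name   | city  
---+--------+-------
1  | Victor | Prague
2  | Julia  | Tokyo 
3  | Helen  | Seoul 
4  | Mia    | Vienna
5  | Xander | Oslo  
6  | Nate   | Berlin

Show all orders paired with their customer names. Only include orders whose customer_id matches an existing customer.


INNER JOIN keeps only orders rows whose customer_id matches an id in customers. Walk through each order:
  - order 1 (Camera): customer_id=4 -> matches Mia
  - order 2 (Printer): customer_id=3 -> matches Helen
  - order 3 (Cable): customer_id=3 -> matches Helen
  - order 4 (Stapler): customer_id=1 -> matches Victor
  - order 5 (Tablet): customer_id=5 -> matches Xander
  - order 6 (Charger): customer_id=NULL, no match -> dropped
  - order 7 (Phone): customer_id=NULL, no match -> dropped
  - order 8 (Keyboard): customer_id=5 -> matches Xander
  - order 9 (Notebook): customer_id=4 -> matches Mia
So 2 of 9 rows are dropped.

SQL:
SELECT a.product, b.name AS customer
FROM orders a
INNER JOIN customers b ON a.customer_id = b.id

Result:
product  | customer
---------+---------
Camera   | Mia     
Printer  | Helen   
Cable    | Helen   
Stapler  | Victor  
Tablet   | Xander  
Keyboard | Xander  
Notebook | Mia     


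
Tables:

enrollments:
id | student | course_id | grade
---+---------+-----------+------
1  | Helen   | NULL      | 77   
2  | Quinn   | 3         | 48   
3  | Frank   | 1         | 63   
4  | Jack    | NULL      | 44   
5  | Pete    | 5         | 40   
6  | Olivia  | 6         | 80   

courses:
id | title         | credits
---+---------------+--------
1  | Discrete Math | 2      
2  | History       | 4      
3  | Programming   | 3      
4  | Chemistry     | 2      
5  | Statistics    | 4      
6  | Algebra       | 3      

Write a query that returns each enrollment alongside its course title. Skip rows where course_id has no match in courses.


INNER JOIN keeps only enrollments rows whose course_id matches an id in courses. Walk through each enrollment:
  - enrollment 1 (Helen): course_id=NULL, no match -> dropped
  - enrollment 2 (Quinn): course_id=3 -> matches Programming
  - enrollment 3 (Frank): course_id=1 -> matches Discrete Math
  - enrollment 4 (Jack): course_id=NULL, no match -> dropped
  - enrollment 5 (Pete): course_id=5 -> matches Statistics
  - enrollment 6 (Olivia): course_id=6 -> matches Algebra
So 2 of 6 rows are dropped.

SQL:
SELECT a.student, b.title AS course
FROM enrollments a
INNER JOIN courses b ON a.course_id = b.id

Result:
student | course       
--------+--------------
Quinn   | Programming  
Frank   | Discrete Math
Pete    | Statistics   
Olivia  | Algebra      


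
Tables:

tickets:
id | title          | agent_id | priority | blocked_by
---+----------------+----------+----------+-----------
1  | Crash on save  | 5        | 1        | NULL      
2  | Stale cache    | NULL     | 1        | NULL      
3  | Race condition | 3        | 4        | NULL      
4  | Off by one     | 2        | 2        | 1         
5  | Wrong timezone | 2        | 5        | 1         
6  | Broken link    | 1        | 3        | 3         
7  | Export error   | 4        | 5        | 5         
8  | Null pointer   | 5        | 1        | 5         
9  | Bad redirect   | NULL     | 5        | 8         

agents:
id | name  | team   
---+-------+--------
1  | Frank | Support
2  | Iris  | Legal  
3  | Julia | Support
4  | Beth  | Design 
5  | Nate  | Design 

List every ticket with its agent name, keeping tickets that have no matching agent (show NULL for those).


LEFT JOIN keeps every row from tickets (the left table); where agent_id has no match in agents, the agent columns become NULL. Walk through each ticket:
  - ticket 1 (Crash on save): agent_id=5 -> matches Nate
  - ticket 2 (Stale cache): agent_id=NULL, no match -> kept with NULL
  - ticket 3 (Race condition): agent_id=3 -> matches Julia
  - ticket 4 (Off by one): agent_id=2 -> matches Iris
  - ticket 5 (Wrong timezone): agent_id=2 -> matches Iris
  - ticket 6 (Broken link): agent_id=1 -> matches Frank
  - ticket 7 (Export error): agent_id=4 -> matches Beth
  - ticket 8 (Null pointer): agent_id=5 -> matches Nate
  - ticket 9 (Bad redirect): agent_id=NULL, no match -> kept with NULL
All 9 rows appear; 2 have NULL agent.

SQL:
SELECT a.title, b.name AS agent
FROM tickets a
LEFT JOIN agents b ON a.agent_id = b.id

Result:
title          | agent
---------------+------
Crash on save  | Nate 
Stale cache    | NULL 
Race condition | Julia
Off by one     | Iris 
Wrong timezone | Iris 
Broken link    | Frank
Export error   | Beth 
Null pointer   | Nate 
Bad redirect   | NULL 


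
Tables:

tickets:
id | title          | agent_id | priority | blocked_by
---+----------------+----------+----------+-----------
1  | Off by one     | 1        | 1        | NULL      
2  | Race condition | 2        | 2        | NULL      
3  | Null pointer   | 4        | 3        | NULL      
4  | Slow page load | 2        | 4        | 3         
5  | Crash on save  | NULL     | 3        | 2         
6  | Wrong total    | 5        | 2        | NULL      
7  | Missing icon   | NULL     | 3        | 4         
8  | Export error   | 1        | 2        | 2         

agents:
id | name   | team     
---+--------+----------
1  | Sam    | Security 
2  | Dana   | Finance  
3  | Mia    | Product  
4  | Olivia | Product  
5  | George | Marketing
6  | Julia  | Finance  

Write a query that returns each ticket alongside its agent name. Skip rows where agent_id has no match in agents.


INNER JOIN keeps only tickets rows whose agent_id matches an id in agents. Walk through each ticket:
  - ticket 1 (Off by one): agent_id=1 -> matches Sam
  - ticket 2 (Race condition): agent_id=2 -> matches Dana
  - ticket 3 (Null pointer): agent_id=4 -> matches Olivia
  - ticket 4 (Slow page load): agent_id=2 -> matches Dana
  - ticket 5 (Crash on save): agent_id=NULL, no match -> dropped
  - ticket 6 (Wrong total): agent_id=5 -> matches George
  - ticket 7 (Missing icon): agent_id=NULL, no match -> dropped
  - ticket 8 (Export error): agent_id=1 -> matches Sam
So 2 of 8 rows are dropped.

SQL:
SELECT a.title, b.name AS agent
FROM tickets a
INNER JOIN agents b ON a.agent_id = b.id

Result:
title          | agent 
---------------+-------
Off by one     | Sam   
Race condition | Dana  
Null pointer   | Olivia
Slow page load | Dana  
Wrong total    | George
Export error   | Sam   


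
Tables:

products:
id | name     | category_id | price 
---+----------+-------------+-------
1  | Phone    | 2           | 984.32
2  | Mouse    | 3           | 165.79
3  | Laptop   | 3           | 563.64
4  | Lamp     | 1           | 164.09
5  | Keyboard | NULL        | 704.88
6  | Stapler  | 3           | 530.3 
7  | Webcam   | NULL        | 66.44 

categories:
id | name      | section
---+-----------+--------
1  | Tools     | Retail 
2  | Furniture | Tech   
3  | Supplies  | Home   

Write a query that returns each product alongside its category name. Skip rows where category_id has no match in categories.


INNER JOIN keeps only products rows whose category_id matches an id in categories. Walk through each product:
  - product 1 (Phone): category_id=2 -> matches Furniture
  - product 2 (Mouse): category_id=3 -> matches Supplies
  - product 3 (Laptop): category_id=3 -> matches Supplies
  - product 4 (Lamp): category_id=1 -> matches Tools
  - product 5 (Keyboard): category_id=NULL, no match -> dropped
  - product 6 (Stapler): category_id=3 -> matches Supplies
  - product 7 (Webcam): category_id=NULL, no match -> dropped
So 2 of 7 rows are dropped.

SQL:
SELECT a.name, b.name AS category
FROM products a
INNER JOIN categories b ON a.category_id = b.id

Result:
name    | category 
--------+----------
Phone   | Furniture
Mouse   | Supplies 
Laptop  | Supplies 
Lamp    | Tools    
Stapler | Supplies 


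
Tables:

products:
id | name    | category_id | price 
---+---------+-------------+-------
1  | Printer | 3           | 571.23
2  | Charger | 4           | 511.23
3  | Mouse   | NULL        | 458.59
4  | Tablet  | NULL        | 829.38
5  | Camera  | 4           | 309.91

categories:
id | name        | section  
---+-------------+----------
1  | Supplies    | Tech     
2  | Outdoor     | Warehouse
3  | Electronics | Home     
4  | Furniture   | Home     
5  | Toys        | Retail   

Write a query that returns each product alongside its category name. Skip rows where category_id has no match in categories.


INNER JOIN keeps only products rows whose category_id matches an id in categories. Walk through each product:
  - product 1 (Printer): category_id=3 -> matches Electronics
  - product 2 (Charger): category_id=4 -> matches Furniture
  - product 3 (Mouse): category_id=NULL, no match -> dropped
  - product 4 (Tablet): category_id=NULL, no match -> dropped
  - product 5 (Camera): category_id=4 -> matches Furniture
So 2 of 5 rows are dropped.

SQL:
SELECT a.name, b.name AS category
FROM products a
INNER JOIN categories b ON a.category_id = b.id

Result:
name    | category   
--------+------------
Printer | Electronics
Charger | Furniture  
Camera  | Furniture  


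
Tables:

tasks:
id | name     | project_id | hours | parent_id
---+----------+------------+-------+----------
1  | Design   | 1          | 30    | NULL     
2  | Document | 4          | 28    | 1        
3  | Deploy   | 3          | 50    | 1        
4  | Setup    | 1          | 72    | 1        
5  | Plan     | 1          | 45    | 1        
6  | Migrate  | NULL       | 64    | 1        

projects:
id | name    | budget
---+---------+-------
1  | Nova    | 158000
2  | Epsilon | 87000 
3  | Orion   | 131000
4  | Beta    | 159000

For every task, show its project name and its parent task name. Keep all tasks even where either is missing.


Two LEFT JOINs from the same base table tasks: one to projects via project_id, one to tasks itself via parent_id. Both are LEFT so every task is preserved.
Match against projects:
  - task 1 (Design): project_id=1 -> matches Nova
  - task 2 (Document): project_id=4 -> matches Beta
  - task 3 (Deploy): project_id=3 -> matches Orion
  - task 4 (Setup): project_id=1 -> matches Nova
  - task 5 (Plan): project_id=1 -> matches Nova
  - task 6 (Migrate): project_id=NULL, no match -> kept with NULL
Match against tasks (self):
  - task 1 (Design): parent_id=NULL -> NULL
  - task 2 (Document): parent_id=1 -> Design
  - task 3 (Deploy): parent_id=1 -> Design
  - task 4 (Setup): parent_id=1 -> Design
  - task 5 (Plan): parent_id=1 -> Design
  - task 6 (Migrate): parent_id=1 -> Design

SQL:
SELECT a.name, b.name AS project, c.name AS parent
FROM tasks a
LEFT JOIN projects b ON a.project_id = b.id
LEFT JOIN tasks c ON a.parent_id = c.id

Result:
name     | project | parent
---------+---------+-------
Design   | Nova    | NULL  
Document | Beta    | Design
Deploy   | Orion   | Design
Setup    | Nova    | Design
Plan     | Nova    | Design
Migrate  | NULL    | Design


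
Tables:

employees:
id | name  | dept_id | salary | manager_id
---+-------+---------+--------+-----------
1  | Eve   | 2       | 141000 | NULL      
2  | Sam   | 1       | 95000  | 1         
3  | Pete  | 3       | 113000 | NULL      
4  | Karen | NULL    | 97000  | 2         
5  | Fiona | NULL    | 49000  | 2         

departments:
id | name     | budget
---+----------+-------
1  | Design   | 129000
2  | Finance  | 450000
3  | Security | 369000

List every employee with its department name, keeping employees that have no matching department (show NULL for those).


LEFT JOIN keeps every row from employees (the left table); where dept_id has no match in departments, the department columns become NULL. Walk through each employee:
  - employee 1 (Eve): dept_id=2 -> matches Finance
  - employee 2 (Sam): dept_id=1 -> matches Design
  - employee 3 (Pete): dept_id=3 -> matches Security
  - employee 4 (Karen): dept_id=NULL, no match -> kept with NULL
  - employee 5 (Fiona): dept_id=NULL, no match -> kept with NULL
All 5 rows appear; 2 have NULL department.

SQL:
SELECT a.name, b.name AS department
FROM employees a
LEFT JOIN departments b ON a.dept_id = b.id

Result:
name  | department
------+-----------
Eve   | Finance   
Sam   | Design    
Pete  | Security  
Karen | NULL      
Fiona | NULL      


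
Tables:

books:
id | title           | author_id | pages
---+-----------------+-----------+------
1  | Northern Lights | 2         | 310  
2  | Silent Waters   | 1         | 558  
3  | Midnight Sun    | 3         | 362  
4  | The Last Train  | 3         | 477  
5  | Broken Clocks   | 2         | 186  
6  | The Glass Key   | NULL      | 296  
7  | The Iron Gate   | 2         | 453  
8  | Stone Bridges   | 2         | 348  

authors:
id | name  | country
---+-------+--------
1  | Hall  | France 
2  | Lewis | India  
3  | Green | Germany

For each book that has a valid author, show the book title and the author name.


INNER JOIN keeps only books rows whose author_id matches an id in authors. Walk through each book:
  - book 1 (Northern Lights): author_id=2 -> matches Lewis
  - book 2 (Silent Waters): author_id=1 -> matches Hall
  - book 3 (Midnight Sun): author_id=3 -> matches Green
  - book 4 (The Last Train): author_id=3 -> matches Green
  - book 5 (Broken Clocks): author_id=2 -> matches Lewis
  - book 6 (The Glass Key): author_id=NULL, no match -> dropped
  - book 7 (The Iron Gate): author_id=2 -> matches Lewis
  - book 8 (Stone Bridges): author_id=2 -> matches Lewis
So 1 of 8 rows is dropped.

SQL:
SELECT a.title, b.name AS author
FROM books a
INNER JOIN authors b ON a.author_id = b.id

Result:
title           | author
----------------+-------
Northern Lights | Lewis 
Silent Waters   | Hall  
Midnight Sun    | Green 
The Last Train  | Green 
Broken Clocks   | Lewis 
The Iron Gate   | Lewis 
Stone Bridges   | Lewis 


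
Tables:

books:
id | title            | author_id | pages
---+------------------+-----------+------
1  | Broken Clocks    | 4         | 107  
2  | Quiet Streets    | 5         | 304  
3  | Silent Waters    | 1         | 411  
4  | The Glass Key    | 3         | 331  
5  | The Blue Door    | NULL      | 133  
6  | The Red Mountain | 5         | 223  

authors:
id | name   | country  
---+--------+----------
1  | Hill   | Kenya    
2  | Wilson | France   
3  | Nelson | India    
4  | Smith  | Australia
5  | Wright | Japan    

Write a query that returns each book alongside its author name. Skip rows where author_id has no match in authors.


INNER JOIN keeps only books rows whose author_id matches an id in authors. Walk through each book:
  - book 1 (Broken Clocks): author_id=4 -> matches Smith
  - book 2 (Quiet Streets): author_id=5 -> matches Wright
  - book 3 (Silent Waters): author_id=1 -> matches Hill
  - book 4 (The Glass Key): author_id=3 -> matches Nelson
  - book 5 (The Blue Door): author_id=NULL, no match -> dropped
  - book 6 (The Red Mountain): author_id=5 -> matches Wright
So 1 of 6 rows is dropped.

SQL:
SELECT a.title, b.name AS author
FROM books a
INNER JOIN authors b ON a.author_id = b.id

Result:
title            | author
-----------------+-------
Broken Clocks    | Smith 
Quiet Streets    | Wright
Silent Waters    | Hill  
The Glass Key    | Nelson
The Red Mountain | Wright


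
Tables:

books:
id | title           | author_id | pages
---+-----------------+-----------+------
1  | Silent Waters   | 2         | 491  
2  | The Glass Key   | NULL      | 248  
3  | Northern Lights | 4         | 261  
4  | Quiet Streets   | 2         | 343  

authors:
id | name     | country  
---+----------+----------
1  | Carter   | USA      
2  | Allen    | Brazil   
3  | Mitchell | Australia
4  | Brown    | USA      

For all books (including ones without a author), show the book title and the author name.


LEFT JOIN keeps every row from books (the left table); where author_id has no match in authors, the author columns become NULL. Walk through each book:
  - book 1 (Silent Waters): author_id=2 -> matches Allen
  - book 2 (The Glass Key): author_id=NULL, no match -> kept with NULL
  - book 3 (Northern Lights): author_id=4 -> matches Brown
  - book 4 (Quiet Streets): author_id=2 -> matches Allen
All 4 rows appear; 1 has NULL author.

SQL:
SELECT a.title, b.name AS author
FROM books a
LEFT JOIN authors b ON a.author_id = b.id

Result:
title           | author
----------------+-------
Silent Waters   | Allen 
The Glass Key   | NULL  
Northern Lights | Brown 
Quiet Streets   | Allen 


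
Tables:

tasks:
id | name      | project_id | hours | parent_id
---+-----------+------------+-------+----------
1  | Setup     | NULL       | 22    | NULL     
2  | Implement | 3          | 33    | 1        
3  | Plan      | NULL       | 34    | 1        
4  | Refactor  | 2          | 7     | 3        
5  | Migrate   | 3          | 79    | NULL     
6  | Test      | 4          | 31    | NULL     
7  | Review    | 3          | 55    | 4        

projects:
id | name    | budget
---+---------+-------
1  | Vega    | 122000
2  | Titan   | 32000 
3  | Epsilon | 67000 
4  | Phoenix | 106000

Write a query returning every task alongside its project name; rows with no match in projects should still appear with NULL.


LEFT JOIN keeps every row from tasks (the left table); where project_id has no match in projects, the project columns become NULL. Walk through each task:
  - task 1 (Setup): project_id=NULL, no match -> kept with NULL
  - task 2 (Implement): project_id=3 -> matches Epsilon
  - task 3 (Plan): project_id=NULL, no match -> kept with NULL
  - task 4 (Refactor): project_id=2 -> matches Titan
  - task 5 (Migrate): project_id=3 -> matches Epsilon
  - task 6 (Test): project_id=4 -> matches Phoenix
  - task 7 (Review): project_id=3 -> matches Epsilon
All 7 rows appear; 2 have NULL project.

SQL:
SELECT a.name, b.name AS project
FROM tasks a
LEFT JOIN projects b ON a.project_id = b.id

Result:
name      | project
----------+--------
Setup     | NULL   
Implement | Epsilon
Plan      | NULL   
Refactor  | Titan  
Migrate   | Epsilon
Test      | Phoenix
Review    | Epsilon


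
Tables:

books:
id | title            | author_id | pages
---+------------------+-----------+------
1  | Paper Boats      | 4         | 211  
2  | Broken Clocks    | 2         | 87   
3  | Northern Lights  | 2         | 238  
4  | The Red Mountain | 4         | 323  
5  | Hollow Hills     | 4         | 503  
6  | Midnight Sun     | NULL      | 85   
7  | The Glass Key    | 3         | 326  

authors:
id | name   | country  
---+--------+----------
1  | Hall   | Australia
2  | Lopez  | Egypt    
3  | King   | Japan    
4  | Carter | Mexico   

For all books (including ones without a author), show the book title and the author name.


LEFT JOIN keeps every row from books (the left table); where author_id has no match in authors, the author columns become NULL. Walk through each book:
  - book 1 (Paper Boats): author_id=4 -> matches Carter
  - book 2 (Broken Clocks): author_id=2 -> matches Lopez
  - book 3 (Northern Lights): author_id=2 -> matches Lopez
  - book 4 (The Red Mountain): author_id=4 -> matches Carter
  - book 5 (Hollow Hills): author_id=4 -> matches Carter
  - book 6 (Midnight Sun): author_id=NULL, no match -> kept with NULL
  - book 7 (The Glass Key): author_id=3 -> matches King
All 7 rows appear; 1 has NULL author.

SQL:
SELECT a.title, b.name AS author
FROM books a
LEFT JOIN authors b ON a.author_id = b.id

Result:
title            | author
-----------------+-------
Paper Boats      | Carter
Broken Clocks    | Lopez 
Northern Lights  | Lopez 
The Red Mountain | Carter
Hollow Hills     | Carter
Midnight Sun     | NULL  
The Glass Key    | King  


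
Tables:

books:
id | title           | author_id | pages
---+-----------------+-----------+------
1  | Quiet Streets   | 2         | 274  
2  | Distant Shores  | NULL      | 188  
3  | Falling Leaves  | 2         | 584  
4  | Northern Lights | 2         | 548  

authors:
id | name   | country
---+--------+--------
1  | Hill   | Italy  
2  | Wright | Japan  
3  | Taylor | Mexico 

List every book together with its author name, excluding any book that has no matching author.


INNER JOIN keeps only books rows whose author_id matches an id in authors. Walk through each book:
  - book 1 (Quiet Streets): author_id=2 -> matches Wright
  - book 2 (Distant Shores): author_id=NULL, no match -> dropped
  - book 3 (Falling Leaves): author_id=2 -> matches Wright
  - book 4 (Northern Lights): author_id=2 -> matches Wright
So 1 of 4 rows is dropped.

SQL:
SELECT a.title, b.name AS author
FROM books a
INNER JOIN authors b ON a.author_id = b.id

Result:
title           | author
----------------+-------
Quiet Streets   | Wright
Falling Leaves  | Wright
Northern Lights | Wright


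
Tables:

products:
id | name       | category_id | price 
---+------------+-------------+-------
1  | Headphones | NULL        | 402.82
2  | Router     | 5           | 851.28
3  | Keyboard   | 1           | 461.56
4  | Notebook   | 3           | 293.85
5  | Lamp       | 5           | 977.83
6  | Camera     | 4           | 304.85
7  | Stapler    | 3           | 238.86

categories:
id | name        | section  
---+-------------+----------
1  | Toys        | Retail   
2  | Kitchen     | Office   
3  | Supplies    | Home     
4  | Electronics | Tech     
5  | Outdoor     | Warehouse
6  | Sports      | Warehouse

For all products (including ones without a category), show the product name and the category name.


LEFT JOIN keeps every row from products (the left table); where category_id has no match in categories, the category columns become NULL. Walk through each product:
  - product 1 (Headphones): category_id=NULL, no match -> kept with NULL
  - product 2 (Router): category_id=5 -> matches Outdoor
  - product 3 (Keyboard): category_id=1 -> matches Toys
  - product 4 (Notebook): category_id=3 -> matches Supplies
  - product 5 (Lamp): category_id=5 -> matches Outdoor
  - product 6 (Camera): category_id=4 -> matches Electronics
  - product 7 (Stapler): category_id=3 -> matches Supplies
All 7 rows appear; 1 has NULL category.

SQL:
SELECT a.name, b.name AS category
FROM products a
LEFT JOIN categories b ON a.category_id = b.id

Result:
name       | category   
-----------+------------
Headphones | NULL       
Router     | Outdoor    
Keyboard   | Toys       
Notebook   | Supplies   
Lamp       | Outdoor    
Camera     | Electronics
Stapler    | Supplies   


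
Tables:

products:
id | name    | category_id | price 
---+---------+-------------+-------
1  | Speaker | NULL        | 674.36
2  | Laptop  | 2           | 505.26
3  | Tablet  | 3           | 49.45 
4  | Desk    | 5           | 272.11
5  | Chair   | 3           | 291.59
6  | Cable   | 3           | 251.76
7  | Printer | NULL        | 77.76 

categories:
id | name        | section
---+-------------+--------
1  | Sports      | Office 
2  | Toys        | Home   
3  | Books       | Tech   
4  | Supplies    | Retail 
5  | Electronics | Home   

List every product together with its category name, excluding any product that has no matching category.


INNER JOIN keeps only products rows whose category_id matches an id in categories. Walk through each product:
  - product 1 (Speaker): category_id=NULL, no match -> dropped
  - product 2 (Laptop): category_id=2 -> matches Toys
  - product 3 (Tablet): category_id=3 -> matches Books
  - product 4 (Desk): category_id=5 -> matches Electronics
  - product 5 (Chair): category_id=3 -> matches Books
  - product 6 (Cable): category_id=3 -> matches Books
  - product 7 (Printer): category_id=NULL, no match -> dropped
So 2 of 7 rows are dropped.

SQL:
SELECT a.name, b.name AS category
FROM products a
INNER JOIN categories b ON a.category_id = b.id

Result:
name   | category   
-------+------------
Laptop | Toys       
Tablet | Books      
Desk   | Electronics
Chair  | Books      
Cable  | Books      


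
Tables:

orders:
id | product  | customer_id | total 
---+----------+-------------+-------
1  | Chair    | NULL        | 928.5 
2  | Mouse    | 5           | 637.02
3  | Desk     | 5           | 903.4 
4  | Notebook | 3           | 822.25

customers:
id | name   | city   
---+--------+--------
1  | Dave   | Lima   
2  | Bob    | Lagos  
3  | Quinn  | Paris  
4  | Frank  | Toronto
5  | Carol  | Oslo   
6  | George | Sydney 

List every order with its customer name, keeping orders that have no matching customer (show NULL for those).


LEFT JOIN keeps every row from orders (the left table); where customer_id has no match in customers, the customer columns become NULL. Walk through each order:
  - order 1 (Chair): customer_id=NULL, no match -> kept with NULL
  - order 2 (Mouse): customer_id=5 -> matches Carol
  - order 3 (Desk): customer_id=5 -> matches Carol
  - order 4 (Notebook): customer_id=3 -> matches Quinn
All 4 rows appear; 1 has NULL customer.

SQL:
SELECT a.product, b.name AS customer
FROM orders a
LEFT JOIN customers b ON a.customer_id = b.id

Result:
product  | customer
---------+---------
Chair    | NULL    
Mouse    | Carol   
Desk     | Carol   
Notebook | Quinn   


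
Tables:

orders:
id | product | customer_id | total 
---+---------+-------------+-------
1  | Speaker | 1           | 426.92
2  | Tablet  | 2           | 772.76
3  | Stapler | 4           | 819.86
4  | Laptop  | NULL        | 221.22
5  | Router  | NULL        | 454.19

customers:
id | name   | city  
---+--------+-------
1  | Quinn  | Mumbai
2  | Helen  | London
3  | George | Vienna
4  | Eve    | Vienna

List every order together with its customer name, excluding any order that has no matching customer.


INNER JOIN keeps only orders rows whose customer_id matches an id in customers. Walk through each order:
  - order 1 (Speaker): customer_id=1 -> matches Quinn
  - order 2 (Tablet): customer_id=2 -> matches Helen
  - order 3 (Stapler): customer_id=4 -> matches Eve
  - order 4 (Laptop): customer_id=NULL, no match -> dropped
  - order 5 (Router): customer_id=NULL, no match -> dropped
So 2 of 5 rows are dropped.

SQL:
SELECT a.product, b.name AS customer
FROM orders a
INNER JOIN customers b ON a.customer_id = b.id

Result:
product | customer
--------+---------
Speaker | Quinn   
Tablet  | Helen   
Stapler | Eve     


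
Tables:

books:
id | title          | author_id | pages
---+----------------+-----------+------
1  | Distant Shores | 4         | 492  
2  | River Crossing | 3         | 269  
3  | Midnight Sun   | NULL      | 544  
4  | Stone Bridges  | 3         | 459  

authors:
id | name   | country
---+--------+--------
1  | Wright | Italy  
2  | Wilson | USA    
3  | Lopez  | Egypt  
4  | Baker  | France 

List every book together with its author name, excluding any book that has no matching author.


INNER JOIN keeps only books rows whose author_id matches an id in authors. Walk through each book:
  - book 1 (Distant Shores): author_id=4 -> matches Baker
  - book 2 (River Crossing): author_id=3 -> matches Lopez
  - book 3 (Midnight Sun): author_id=NULL, no match -> dropped
  - book 4 (Stone Bridges): author_id=3 -> matches Lopez
So 1 of 4 rows is dropped.

SQL:
SELECT a.title, b.name AS author
FROM books a
INNER JOIN authors b ON a.author_id = b.id

Result:
title          | author
---------------+-------
Distant Shores | Baker 
River Crossing | Lopez 
Stone Bridges  | Lopez 


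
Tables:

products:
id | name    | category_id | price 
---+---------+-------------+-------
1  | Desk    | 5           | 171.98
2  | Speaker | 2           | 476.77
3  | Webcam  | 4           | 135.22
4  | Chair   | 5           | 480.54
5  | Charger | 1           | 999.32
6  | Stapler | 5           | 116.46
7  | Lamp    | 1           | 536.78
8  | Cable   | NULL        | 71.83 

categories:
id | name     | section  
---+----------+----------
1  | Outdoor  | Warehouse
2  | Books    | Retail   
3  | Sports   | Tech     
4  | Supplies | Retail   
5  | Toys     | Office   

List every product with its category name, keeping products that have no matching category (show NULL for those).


LEFT JOIN keeps every row from products (the left table); where category_id has no match in categories, the category columns become NULL. Walk through each product:
  - product 1 (Desk): category_id=5 -> matches Toys
  - product 2 (Speaker): category_id=2 -> matches Books
  - product 3 (Webcam): category_id=4 -> matches Supplies
  - product 4 (Chair): category_id=5 -> matches Toys
  - product 5 (Charger): category_id=1 -> matches Outdoor
  - product 6 (Stapler): category_id=5 -> matches Toys
  - product 7 (Lamp): category_id=1 -> matches Outdoor
  - product 8 (Cable): category_id=NULL, no match -> kept with NULL
All 8 rows appear; 1 has NULL category.

SQL:
SELECT a.name, b.name AS category
FROM products a
LEFT JOIN categories b ON a.category_id = b.id

Result:
name    | category
--------+---------
Desk    | Toys    
Speaker | Books   
Webcam  | Supplies
Chair   | Toys    
Charger | Outdoor 
Stapler | Toys    
Lamp    | Outdoor 
Cable   | NULL    


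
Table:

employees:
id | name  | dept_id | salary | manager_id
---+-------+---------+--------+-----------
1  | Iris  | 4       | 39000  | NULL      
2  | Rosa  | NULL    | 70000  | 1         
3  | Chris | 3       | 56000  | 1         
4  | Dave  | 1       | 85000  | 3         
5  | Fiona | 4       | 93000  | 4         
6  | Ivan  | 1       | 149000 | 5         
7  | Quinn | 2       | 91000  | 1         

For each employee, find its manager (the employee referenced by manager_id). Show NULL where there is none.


This is a self-join: employees is joined to a second copy of itself, matching each row's manager_id to another row's id. Use LEFT JOIN so rows with manager_id=NULL are kept.
  - employee 1 (Iris): manager_id=NULL -> NULL
  - employee 2 (Rosa): manager_id=1 -> Iris
  - employee 3 (Chris): manager_id=1 -> Iris
  - employee 4 (Dave): manager_id=3 -> Chris
  - employee 5 (Fiona): manager_id=4 -> Dave
  - employee 6 (Ivan): manager_id=5 -> Fiona
  - employee 7 (Quinn): manager_id=1 -> Iris

SQL:
SELECT a.name AS item, b.name AS manager
FROM employees a
LEFT JOIN employees b ON a.manager_id = b.id

Result:
item  | manager
------+--------
Iris  | NULL   
Rosa  | Iris   
Chris | Iris   
Dave  | Chris  
Fiona | Dave   
Ivan  | Fiona  
Quinn | Iris   


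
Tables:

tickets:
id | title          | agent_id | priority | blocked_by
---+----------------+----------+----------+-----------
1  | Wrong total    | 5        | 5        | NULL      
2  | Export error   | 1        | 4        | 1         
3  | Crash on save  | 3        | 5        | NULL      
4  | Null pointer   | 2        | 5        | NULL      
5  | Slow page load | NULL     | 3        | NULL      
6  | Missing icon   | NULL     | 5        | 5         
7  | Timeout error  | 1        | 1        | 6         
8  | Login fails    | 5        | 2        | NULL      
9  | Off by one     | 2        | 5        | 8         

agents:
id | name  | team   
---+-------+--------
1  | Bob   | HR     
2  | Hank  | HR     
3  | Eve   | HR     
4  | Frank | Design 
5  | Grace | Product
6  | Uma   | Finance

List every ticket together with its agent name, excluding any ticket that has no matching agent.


INNER JOIN keeps only tickets rows whose agent_id matches an id in agents. Walk through each ticket:
  - ticket 1 (Wrong total): agent_id=5 -> matches Grace
  - ticket 2 (Export error): agent_id=1 -> matches Bob
  - ticket 3 (Crash on save): agent_id=3 -> matches Eve
  - ticket 4 (Null pointer): agent_id=2 -> matches Hank
  - ticket 5 (Slow page load): agent_id=NULL, no match -> dropped
  - ticket 6 (Missing icon): agent_id=NULL, no match -> dropped
  - ticket 7 (Timeout error): agent_id=1 -> matches Bob
  - ticket 8 (Login fails): agent_id=5 -> matches Grace
  - ticket 9 (Off by one): agent_id=2 -> matches Hank
So 2 of 9 rows are dropped.

SQL:
SELECT a.title, b.name AS agent
FROM tickets a
INNER JOIN agents b ON a.agent_id = b.id

Result:
title         | agent
--------------+------
Wrong total   | Grace
Export error  | Bob  
Crash on save | Eve  
Null pointer  | Hank 
Timeout error | Bob  
Login fails   | Grace
Off by one    | Hank 


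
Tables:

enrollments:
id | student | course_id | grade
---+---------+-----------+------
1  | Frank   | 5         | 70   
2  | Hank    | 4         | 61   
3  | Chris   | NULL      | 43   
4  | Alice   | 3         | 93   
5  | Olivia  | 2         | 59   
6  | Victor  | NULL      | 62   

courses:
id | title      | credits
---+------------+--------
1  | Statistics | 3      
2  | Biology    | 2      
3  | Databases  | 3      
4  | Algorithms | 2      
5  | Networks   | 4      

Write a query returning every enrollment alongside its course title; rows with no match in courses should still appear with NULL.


LEFT JOIN keeps every row from enrollments (the left table); where course_id has no match in courses, the course columns become NULL. Walk through each enrollment:
  - enrollment 1 (Frank): course_id=5 -> matches Networks
  - enrollment 2 (Hank): course_id=4 -> matches Algorithms
  - enrollment 3 (Chris): course_id=NULL, no match -> kept with NULL
  - enrollment 4 (Alice): course_id=3 -> matches Databases
  - enrollment 5 (Olivia): course_id=2 -> matches Biology
  - enrollment 6 (Victor): course_id=NULL, no match -> kept with NULL
All 6 rows appear; 2 have NULL course.

SQL:
SELECT a.student, b.title AS course
FROM enrollments a
LEFT JOIN courses b ON a.course_id = b.id

Result:
student | course    
--------+-----------
Frank   | Networks  
Hank    | Algorithms
Chris   | NULL      
Alice   | Databases 
Olivia  | Biology   
Victor  | NULL      


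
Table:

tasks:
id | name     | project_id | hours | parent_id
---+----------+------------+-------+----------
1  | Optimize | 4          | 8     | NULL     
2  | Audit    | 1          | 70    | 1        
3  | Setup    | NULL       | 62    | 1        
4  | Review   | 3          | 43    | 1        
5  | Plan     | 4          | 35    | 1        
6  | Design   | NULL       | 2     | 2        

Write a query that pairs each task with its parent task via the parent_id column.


This is a self-join: tasks is joined to a second copy of itself, matching each row's parent_id to another row's id. Use LEFT JOIN so rows with parent_id=NULL are kept.
  - task 1 (Optimize): parent_id=NULL -> NULL
  - task 2 (Audit): parent_id=1 -> Optimize
  - task 3 (Setup): parent_id=1 -> Optimize
  - task 4 (Review): parent_id=1 -> Optimize
  - task 5 (Plan): parent_id=1 -> Optimize
  - task 6 (Design): parent_id=2 -> Audit

SQL:
SELECT a.name AS item, b.name AS parent
FROM tasks a
LEFT JOIN tasks b ON a.parent_id = b.id

Result:
item     | parent  
---------+---------
Optimize | NULL    
Audit    | Optimize
Setup    | Optimize
Review   | Optimize
Plan     | Optimize
Design   | Audit   


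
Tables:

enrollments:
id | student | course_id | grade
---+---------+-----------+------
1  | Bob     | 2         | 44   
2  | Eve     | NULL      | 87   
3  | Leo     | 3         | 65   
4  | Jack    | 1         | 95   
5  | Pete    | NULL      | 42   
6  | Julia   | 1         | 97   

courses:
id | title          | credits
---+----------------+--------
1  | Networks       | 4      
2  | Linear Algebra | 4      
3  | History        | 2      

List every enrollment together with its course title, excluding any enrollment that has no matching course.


INNER JOIN keeps only enrollments rows whose course_id matches an id in courses. Walk through each enrollment:
  - enrollment 1 (Bob): course_id=2 -> matches Linear Algebra
  - enrollment 2 (Eve): course_id=NULL, no match -> dropped
  - enrollment 3 (Leo): course_id=3 -> matches History
  - enrollment 4 (Jack): course_id=1 -> matches Networks
  - enrollment 5 (Pete): course_id=NULL, no match -> dropped
  - enrollment 6 (Julia): course_id=1 -> matches Networks
So 2 of 6 rows are dropped.

SQL:
SELECT a.student, b.title AS course
FROM enrollments a
INNER JOIN courses b ON a.course_id = b.id

Result:
student | course        
--------+---------------
Bob     | Linear Algebra
Leo     | History       
Jack    | Networks      
Julia   | Networks      


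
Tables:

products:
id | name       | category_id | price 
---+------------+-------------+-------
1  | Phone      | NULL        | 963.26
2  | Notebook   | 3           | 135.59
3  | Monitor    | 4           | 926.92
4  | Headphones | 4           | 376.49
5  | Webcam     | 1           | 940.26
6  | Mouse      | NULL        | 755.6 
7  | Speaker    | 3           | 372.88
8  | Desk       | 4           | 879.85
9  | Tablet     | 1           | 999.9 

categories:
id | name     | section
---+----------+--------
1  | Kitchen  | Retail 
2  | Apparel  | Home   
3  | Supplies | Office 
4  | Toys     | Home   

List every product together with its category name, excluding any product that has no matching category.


INNER JOIN keeps only products rows whose category_id matches an id in categories. Walk through each product:
  - product 1 (Phone): category_id=NULL, no match -> dropped
  - product 2 (Notebook): category_id=3 -> matches Supplies
  - product 3 (Monitor): category_id=4 -> matches Toys
  - product 4 (Headphones): category_id=4 -> matches Toys
  - product 5 (Webcam): category_id=1 -> matches Kitchen
  - product 6 (Mouse): category_id=NULL, no match -> dropped
  - product 7 (Speaker): category_id=3 -> matches Supplies
  - product 8 (Desk): category_id=4 -> matches Toys
  - product 9 (Tablet): category_id=1 -> matches Kitchen
So 2 of 9 rows are dropped.

SQL:
SELECT a.name, b.name AS category
FROM products a
INNER JOIN categories b ON a.category_id = b.id

Result:
name       | category
-----------+---------
Notebook   | Supplies
Monitor    | Toys    
Headphones | Toys    
Webcam     | Kitchen 
Speaker    | Supplies
Desk       | Toys    
Tablet     | Kitchen 
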